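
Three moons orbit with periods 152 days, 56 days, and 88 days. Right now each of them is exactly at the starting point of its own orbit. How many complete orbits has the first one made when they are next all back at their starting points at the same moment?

77 orbits

They are all back at their starting positions together after one LCM of the periods.
152 = 2^3 × 19
56 = 2^3 × 7
88 = 2^3 × 11
LCM(152, 56, 88) = 2^3 × 7 × 11 × 19 = 11704.
Orbits for period 152: 11704 / 152 = 77.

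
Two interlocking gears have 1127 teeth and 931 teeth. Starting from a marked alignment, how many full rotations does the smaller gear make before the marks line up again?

All finish a whole number of cycles simultaneously at t = LCM of the periods.
1127 = 7^2 × 23
931 = 7^2 × 19
LCM(1127, 931) = 7^2 × 19 × 23 = 21413.
Rotations for period 931: 21413 / 931 = 23.

23 rotations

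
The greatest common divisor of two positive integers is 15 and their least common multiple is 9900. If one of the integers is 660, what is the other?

225

For two integers, gcd × lcm = product, so the other is (15 × 9900) / 660 = 148500 / 660 = 225.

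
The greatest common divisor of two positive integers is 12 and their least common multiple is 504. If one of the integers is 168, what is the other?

36

For two integers, gcd × lcm = product, so the other is (12 × 504) / 168 = 6048 / 168 = 36.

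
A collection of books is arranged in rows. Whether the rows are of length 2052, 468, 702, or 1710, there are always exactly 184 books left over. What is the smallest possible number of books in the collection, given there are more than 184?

133564

N − 184 must be a common multiple of 2052, 468, 702, and 1710.
2052 = 2^2 × 3^3 × 19
468 = 2^2 × 3^2 × 13
702 = 2 × 3^3 × 13
1710 = 2 × 3^2 × 5 × 19
LCM(2052, 468, 702, 1710) = 2^2 × 3^3 × 5 × 13 × 19 = 133380.
Smallest N > 184 is LCM + 184 = 133380 + 184 = 133564.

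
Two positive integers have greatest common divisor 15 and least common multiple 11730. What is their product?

175950

For any two positive integers, gcd × lcm = product = 15 × 11730 = 175950.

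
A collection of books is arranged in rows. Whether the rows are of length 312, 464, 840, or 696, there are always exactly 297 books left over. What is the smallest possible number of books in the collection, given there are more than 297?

633657

N − 297 must be a common multiple of 312, 464, 840, and 696.
312 = 2^3 × 3 × 13
464 = 2^4 × 29
840 = 2^3 × 3 × 5 × 7
696 = 2^3 × 3 × 29
LCM(312, 464, 840, 696) = 2^4 × 3 × 5 × 7 × 13 × 29 = 633360.
Smallest N > 297 is LCM + 297 = 633360 + 297 = 633657.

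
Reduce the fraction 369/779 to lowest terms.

369 = 3^2 × 41
779 = 19 × 41
gcd(369, 779) = 41.
Divide numerator and denominator by 41: 369/779 = 9/19.

9/19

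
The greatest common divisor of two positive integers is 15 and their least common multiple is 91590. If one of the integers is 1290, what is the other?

1065

For two integers, gcd × lcm = product, so the other is (15 × 91590) / 1290 = 1373850 / 1290 = 1065.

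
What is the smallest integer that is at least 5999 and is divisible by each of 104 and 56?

6552

The integer must be a common multiple of 104 and 56, so a multiple of their LCM.
104 = 2^3 × 13
56 = 2^3 × 7
LCM(104, 56) = 2^3 × 7 × 13 = 728.
Smallest multiple of 728 that is ≥ 5999: ⌈5999/728⌉ × 728 = 9 × 728 = 6552.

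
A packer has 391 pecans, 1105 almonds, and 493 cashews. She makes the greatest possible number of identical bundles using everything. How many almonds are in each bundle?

65

Number of bundles = gcd(391, 1105, 493).
391 = 17 × 23
1105 = 5 × 13 × 17
493 = 17 × 29
gcd(391, 1105, 493) = 17.
almonds per bundle = 1105 / 17 = 65.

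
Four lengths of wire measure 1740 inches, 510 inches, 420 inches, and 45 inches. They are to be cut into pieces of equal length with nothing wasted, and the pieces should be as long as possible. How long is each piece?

Each piece length must divide every original length, so the longest possible is gcd(1740, 510, 420, 45).
1740 = 2^2 × 3 × 5 × 29
510 = 2 × 3 × 5 × 17
420 = 2^2 × 3 × 5 × 7
45 = 3^2 × 5
gcd(1740, 510, 420, 45) = 3 × 5 = 15.

15 inches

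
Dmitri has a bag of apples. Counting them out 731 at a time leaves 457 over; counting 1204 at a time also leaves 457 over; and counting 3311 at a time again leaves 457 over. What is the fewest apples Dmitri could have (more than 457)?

225605

N − 457 must be a common multiple of 731, 1204, and 3311.
731 = 17 × 43
1204 = 2^2 × 7 × 43
3311 = 7 × 11 × 43
LCM(731, 1204, 3311) = 2^2 × 7 × 11 × 17 × 43 = 225148.
Smallest N > 457 is LCM + 457 = 225148 + 457 = 225605.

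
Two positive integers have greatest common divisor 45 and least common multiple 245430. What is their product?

For any two positive integers, gcd × lcm = product = 45 × 245430 = 11044350.

11044350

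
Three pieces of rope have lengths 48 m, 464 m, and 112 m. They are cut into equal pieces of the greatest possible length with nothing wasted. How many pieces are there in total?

Piece length = gcd(48, 464, 112).
48 = 2^4 × 3
464 = 2^4 × 29
112 = 2^4 × 7
gcd(48, 464, 112) = 2^4 = 16.
Total pieces = 48/16 + 464/16 + 112/16 = 3 + 29 + 7 = 39.

39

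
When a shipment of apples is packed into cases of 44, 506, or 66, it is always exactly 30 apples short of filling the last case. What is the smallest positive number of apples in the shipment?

Being 30 short of a full case of size k means N ≡ −30 (mod k), i.e. N + 30 is a multiple of each size.
44 = 2^2 × 11
506 = 2 × 11 × 23
66 = 2 × 3 × 11
LCM(44, 506, 66) = 2^2 × 3 × 11 × 23 = 3036.
Smallest positive N is 3036 − 30 = 3006.

3006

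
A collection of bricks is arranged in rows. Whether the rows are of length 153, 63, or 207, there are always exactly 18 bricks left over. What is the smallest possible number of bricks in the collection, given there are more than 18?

N − 18 must be a common multiple of 153, 63, and 207.
153 = 3^2 × 17
63 = 3^2 × 7
207 = 3^2 × 23
LCM(153, 63, 207) = 3^2 × 7 × 17 × 23 = 24633.
Smallest N > 18 is LCM + 18 = 24633 + 18 = 24651.

24651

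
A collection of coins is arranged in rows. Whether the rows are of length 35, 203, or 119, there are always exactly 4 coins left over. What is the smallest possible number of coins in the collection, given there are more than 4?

N − 4 must be a common multiple of 35, 203, and 119.
35 = 5 × 7
203 = 7 × 29
119 = 7 × 17
LCM(35, 203, 119) = 5 × 7 × 17 × 29 = 17255.
Smallest N > 4 is LCM + 4 = 17255 + 4 = 17259.

17259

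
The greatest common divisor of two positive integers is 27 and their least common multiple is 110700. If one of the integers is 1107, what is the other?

For two integers, gcd × lcm = product, so the other is (27 × 110700) / 1107 = 2988900 / 1107 = 2700.

2700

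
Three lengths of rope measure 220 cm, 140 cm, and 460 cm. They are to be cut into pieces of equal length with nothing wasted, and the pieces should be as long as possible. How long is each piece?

20 cm

The greatest length dividing all of 220, 140, and 460 is their gcd.
220 = 2^2 × 5 × 11
140 = 2^2 × 5 × 7
460 = 2^2 × 5 × 23
gcd(220, 140, 460) = 2^2 × 5 = 20.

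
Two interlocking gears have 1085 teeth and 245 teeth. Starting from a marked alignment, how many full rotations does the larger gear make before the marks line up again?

All finish a whole number of cycles simultaneously at t = LCM of the periods.
1085 = 5 × 7 × 31
245 = 5 × 7^2
LCM(1085, 245) = 5 × 7^2 × 31 = 7595.
Rotations for period 1085: 7595 / 1085 = 7.

7 rotations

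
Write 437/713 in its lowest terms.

19/31

437 = 19 × 23
713 = 23 × 31
gcd(437, 713) = 23.
Divide numerator and denominator by 23: 437/713 = 19/31.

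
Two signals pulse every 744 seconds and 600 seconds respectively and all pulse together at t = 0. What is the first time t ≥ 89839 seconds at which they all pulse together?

93000 seconds

Joint pulses occur at multiples of LCM(744, 600).
744 = 2^3 × 3 × 31
600 = 2^3 × 3 × 5^2
LCM(744, 600) = 2^3 × 3 × 5^2 × 31 = 18600.
Smallest multiple of 18600 that is ≥ 89839: ⌈89839/18600⌉ × 18600 = 5 × 18600 = 93000.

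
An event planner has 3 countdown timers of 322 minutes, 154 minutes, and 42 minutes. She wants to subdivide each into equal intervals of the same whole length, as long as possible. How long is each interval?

14 minutes

The interval must divide each timer length; the longest such is the gcd.
322 = 2 × 7 × 23
154 = 2 × 7 × 11
42 = 2 × 3 × 7
gcd(322, 154, 42) = 2 × 7 = 14.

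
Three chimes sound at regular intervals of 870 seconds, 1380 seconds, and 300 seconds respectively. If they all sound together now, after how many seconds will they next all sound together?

200100 seconds

We need the least common multiple of the intervals.
870 = 2 × 3 × 5 × 29
1380 = 2^2 × 3 × 5 × 23
300 = 2^2 × 3 × 5^2
LCM(870, 1380, 300) = 2^2 × 3 × 5^2 × 23 × 29 = 200100.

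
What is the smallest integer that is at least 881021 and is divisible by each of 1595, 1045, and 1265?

The integer must be a common multiple of 1595, 1045, and 1265, so a multiple of their LCM.
1595 = 5 × 11 × 29
1045 = 5 × 11 × 19
1265 = 5 × 11 × 23
LCM(1595, 1045, 1265) = 5 × 11 × 19 × 23 × 29 = 697015.
Smallest multiple of 697015 that is ≥ 881021: ⌈881021/697015⌉ × 697015 = 2 × 697015 = 1394030.

1394030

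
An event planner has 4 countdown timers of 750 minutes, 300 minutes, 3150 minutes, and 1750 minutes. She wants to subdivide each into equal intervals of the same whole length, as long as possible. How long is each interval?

50 minutes

The interval must divide each timer length; the longest such is the gcd.
750 = 2 × 3 × 5^3
300 = 2^2 × 3 × 5^2
3150 = 2 × 3^2 × 5^2 × 7
1750 = 2 × 5^3 × 7
gcd(750, 300, 3150, 1750) = 2 × 5^2 = 50.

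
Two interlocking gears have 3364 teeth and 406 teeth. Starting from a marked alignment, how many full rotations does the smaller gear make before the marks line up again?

All finish a whole number of cycles simultaneously at t = LCM of the periods.
3364 = 2^2 × 29^2
406 = 2 × 7 × 29
LCM(3364, 406) = 2^2 × 7 × 29^2 = 23548.
Rotations for period 406: 23548 / 406 = 58.

58 rotations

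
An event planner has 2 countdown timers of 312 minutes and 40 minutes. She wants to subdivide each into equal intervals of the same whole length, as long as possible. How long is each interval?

8 minutes

The interval must divide each timer length; the longest such is the gcd.
312 = 2^3 × 3 × 13
40 = 2^3 × 5
gcd(312, 40) = 2^3 = 8.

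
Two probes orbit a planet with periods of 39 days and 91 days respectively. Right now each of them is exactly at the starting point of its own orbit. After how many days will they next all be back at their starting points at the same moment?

273 days

We need the least common multiple of the intervals.
39 = 3 × 13
91 = 7 × 13
LCM(39, 91) = 3 × 7 × 13 = 273.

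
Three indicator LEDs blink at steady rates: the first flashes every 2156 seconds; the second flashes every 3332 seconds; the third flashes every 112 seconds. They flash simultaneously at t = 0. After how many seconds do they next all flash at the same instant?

The first simultaneous occurrence is after LCM of the individual periods.
2156 = 2^2 × 7^2 × 11
3332 = 2^2 × 7^2 × 17
112 = 2^4 × 7
LCM(2156, 3332, 112) = 2^4 × 7^2 × 11 × 17 = 146608.

146608 seconds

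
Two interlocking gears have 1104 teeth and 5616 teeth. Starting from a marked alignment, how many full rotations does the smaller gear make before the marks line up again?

The first common completion time is the LCM of the periods.
1104 = 2^4 × 3 × 23
5616 = 2^4 × 3^3 × 13
LCM(1104, 5616) = 2^4 × 3^3 × 13 × 23 = 129168.
Rotations for period 1104: 129168 / 1104 = 117.

117 rotations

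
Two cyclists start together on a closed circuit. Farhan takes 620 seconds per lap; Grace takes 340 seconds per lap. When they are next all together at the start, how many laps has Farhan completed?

All finish a whole number of cycles simultaneously at t = LCM of the periods.
620 = 2^2 × 5 × 31
340 = 2^2 × 5 × 17
LCM(620, 340) = 2^2 × 5 × 17 × 31 = 10540.
Laps for period 620: 10540 / 620 = 17.

17 laps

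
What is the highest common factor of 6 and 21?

6 = 2 × 3
21 = 3 × 7
gcd(6, 21) = 3.

3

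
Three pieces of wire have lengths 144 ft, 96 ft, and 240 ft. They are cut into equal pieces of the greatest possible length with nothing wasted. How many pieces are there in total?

Piece length = gcd(144, 96, 240).
144 = 2^4 × 3^2
96 = 2^5 × 3
240 = 2^4 × 3 × 5
gcd(144, 96, 240) = 2^4 × 3 = 48.
Total pieces = 144/48 + 96/48 + 240/48 = 3 + 2 + 5 = 10.

10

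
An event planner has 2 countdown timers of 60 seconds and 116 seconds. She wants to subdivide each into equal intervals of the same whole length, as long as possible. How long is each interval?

The interval must divide each timer length; the longest such is the gcd.
60 = 2^2 × 3 × 5
116 = 2^2 × 29
gcd(60, 116) = 2^2 = 4.

4 seconds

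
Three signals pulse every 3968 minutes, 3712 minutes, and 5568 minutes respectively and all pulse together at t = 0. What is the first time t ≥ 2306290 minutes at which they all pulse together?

Joint pulses occur at multiples of LCM(3968, 3712, 5568).
3968 = 2^7 × 31
3712 = 2^7 × 29
5568 = 2^6 × 3 × 29
LCM(3968, 3712, 5568) = 2^7 × 3 × 29 × 31 = 345216.
Smallest multiple of 345216 that is ≥ 2306290: ⌈2306290/345216⌉ × 345216 = 7 × 345216 = 2416512.

2416512 minutes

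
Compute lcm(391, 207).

391 = 17 × 23
207 = 3^2 × 23
LCM(391, 207) = 3^2 × 17 × 23 = 3519.

3519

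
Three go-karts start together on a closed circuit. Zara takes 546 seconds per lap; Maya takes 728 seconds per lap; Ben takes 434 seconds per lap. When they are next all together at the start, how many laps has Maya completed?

The first common completion time is the LCM of the periods.
546 = 2 × 3 × 7 × 13
728 = 2^3 × 7 × 13
434 = 2 × 7 × 31
LCM(546, 728, 434) = 2^3 × 3 × 7 × 13 × 31 = 67704.
Laps for period 728: 67704 / 728 = 93.

93 laps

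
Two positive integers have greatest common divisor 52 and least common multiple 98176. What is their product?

5105152

For any two positive integers, gcd × lcm = product = 52 × 98176 = 5105152.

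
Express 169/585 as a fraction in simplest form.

169 = 13^2
585 = 3^2 × 5 × 13
gcd(169, 585) = 13.
Divide numerator and denominator by 13: 169/585 = 13/45.

13/45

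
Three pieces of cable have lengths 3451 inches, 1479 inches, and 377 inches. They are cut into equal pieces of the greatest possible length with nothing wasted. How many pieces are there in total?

Piece length = gcd(3451, 1479, 377).
3451 = 7 × 17 × 29
1479 = 3 × 17 × 29
377 = 13 × 29
gcd(3451, 1479, 377) = 29.
Total pieces = 3451/29 + 1479/29 + 377/29 = 119 + 51 + 13 = 183.

183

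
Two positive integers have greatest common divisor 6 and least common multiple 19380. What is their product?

116280

For any two positive integers, gcd × lcm = product = 6 × 19380 = 116280.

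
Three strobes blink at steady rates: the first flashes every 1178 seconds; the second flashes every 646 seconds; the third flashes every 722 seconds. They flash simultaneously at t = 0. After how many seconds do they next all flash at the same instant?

They coincide at every common multiple of the periods; the first is the LCM.
1178 = 2 × 19 × 31
646 = 2 × 17 × 19
722 = 2 × 19^2
LCM(1178, 646, 722) = 2 × 17 × 19^2 × 31 = 380494.

380494 seconds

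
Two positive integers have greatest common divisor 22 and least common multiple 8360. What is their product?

For any two positive integers, gcd × lcm = product = 22 × 8360 = 183920.

183920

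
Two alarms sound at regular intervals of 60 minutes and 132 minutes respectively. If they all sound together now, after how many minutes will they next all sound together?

They coincide at every common multiple of the periods; the first is the LCM.
60 = 2^2 × 3 × 5
132 = 2^2 × 3 × 11
LCM(60, 132) = 2^2 × 3 × 5 × 11 = 660.

660 minutes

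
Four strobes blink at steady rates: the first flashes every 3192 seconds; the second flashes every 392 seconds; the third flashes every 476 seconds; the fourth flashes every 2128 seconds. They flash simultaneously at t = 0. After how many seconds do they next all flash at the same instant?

We need the least common multiple of the intervals.
3192 = 2^3 × 3 × 7 × 19
392 = 2^3 × 7^2
476 = 2^2 × 7 × 17
2128 = 2^4 × 7 × 19
LCM(3192, 392, 476, 2128) = 2^4 × 3 × 7^2 × 17 × 19 = 759696.

759696 seconds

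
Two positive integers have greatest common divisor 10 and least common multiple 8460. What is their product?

84600

For any two positive integers, gcd × lcm = product = 10 × 8460 = 84600.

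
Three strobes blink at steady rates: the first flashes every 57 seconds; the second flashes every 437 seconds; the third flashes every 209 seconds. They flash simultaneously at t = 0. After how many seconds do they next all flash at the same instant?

The first simultaneous occurrence is after LCM of the individual periods.
57 = 3 × 19
437 = 19 × 23
209 = 11 × 19
LCM(57, 437, 209) = 3 × 11 × 19 × 23 = 14421.

14421 seconds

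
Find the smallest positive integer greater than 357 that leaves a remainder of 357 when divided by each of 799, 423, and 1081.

N − 357 must be a common multiple of 799, 423, and 1081.
799 = 17 × 47
423 = 3^2 × 47
1081 = 23 × 47
LCM(799, 423, 1081) = 3^2 × 17 × 23 × 47 = 165393.
Smallest N > 357 is LCM + 357 = 165393 + 357 = 165750.

165750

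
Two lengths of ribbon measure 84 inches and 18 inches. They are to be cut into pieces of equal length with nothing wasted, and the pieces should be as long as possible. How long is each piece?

6 inches

By the Euclidean algorithm:
84 = 4 × 18 + 12
18 = 1 × 12 + 6
12 = 2 × 6 + 0
gcd(84, 18) = 6.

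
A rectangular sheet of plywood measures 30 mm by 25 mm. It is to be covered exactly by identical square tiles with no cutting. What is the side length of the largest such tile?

By the Euclidean algorithm:
30 = 1 × 25 + 5
25 = 5 × 5 + 0
gcd(30, 25) = 5.

5 mm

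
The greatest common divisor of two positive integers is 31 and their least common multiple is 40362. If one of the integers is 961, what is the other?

For two integers, gcd × lcm = product, so the other is (31 × 40362) / 961 = 1251222 / 961 = 1302.

1302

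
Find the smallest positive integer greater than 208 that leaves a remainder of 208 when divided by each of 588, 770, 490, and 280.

64888

N − 208 must be a common multiple of 588, 770, 490, and 280.
588 = 2^2 × 3 × 7^2
770 = 2 × 5 × 7 × 11
490 = 2 × 5 × 7^2
280 = 2^3 × 5 × 7
LCM(588, 770, 490, 280) = 2^3 × 3 × 5 × 7^2 × 11 = 64680.
Smallest N > 208 is LCM + 208 = 64680 + 208 = 64888.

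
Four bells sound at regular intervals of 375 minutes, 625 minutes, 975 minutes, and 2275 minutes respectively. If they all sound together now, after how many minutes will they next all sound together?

They coincide at every common multiple of the periods; the first is the LCM.
375 = 3 × 5^3
625 = 5^4
975 = 3 × 5^2 × 13
2275 = 5^2 × 7 × 13
LCM(375, 625, 975, 2275) = 3 × 5^4 × 7 × 13 = 170625.

170625 minutes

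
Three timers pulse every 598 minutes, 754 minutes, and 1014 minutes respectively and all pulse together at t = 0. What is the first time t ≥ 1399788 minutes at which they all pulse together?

2029014 minutes

Joint pulses occur at multiples of LCM(598, 754, 1014).
598 = 2 × 13 × 23
754 = 2 × 13 × 29
1014 = 2 × 3 × 13^2
LCM(598, 754, 1014) = 2 × 3 × 13^2 × 23 × 29 = 676338.
Smallest multiple of 676338 that is ≥ 1399788: ⌈1399788/676338⌉ × 676338 = 3 × 676338 = 2029014.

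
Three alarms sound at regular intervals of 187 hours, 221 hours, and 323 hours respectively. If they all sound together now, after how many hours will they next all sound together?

The first simultaneous occurrence is after LCM of the individual periods.
187 = 11 × 17
221 = 13 × 17
323 = 17 × 19
LCM(187, 221, 323) = 11 × 13 × 17 × 19 = 46189.

46189 hours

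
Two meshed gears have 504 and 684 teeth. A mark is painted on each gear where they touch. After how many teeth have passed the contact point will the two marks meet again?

9576 teeth

We need the least common multiple of the intervals.
504 = 2^3 × 3^2 × 7
684 = 2^2 × 3^2 × 19
LCM(504, 684) = 2^3 × 3^2 × 7 × 19 = 9576.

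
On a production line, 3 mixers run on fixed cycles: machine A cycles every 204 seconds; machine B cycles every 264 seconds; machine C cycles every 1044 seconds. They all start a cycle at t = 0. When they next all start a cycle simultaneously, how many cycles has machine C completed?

All finish a whole number of cycles simultaneously at t = LCM of the periods.
204 = 2^2 × 3 × 17
264 = 2^3 × 3 × 11
1044 = 2^2 × 3^2 × 29
LCM(204, 264, 1044) = 2^3 × 3^2 × 11 × 17 × 29 = 390456.
Cycles for period 1044: 390456 / 1044 = 374.

374 cycles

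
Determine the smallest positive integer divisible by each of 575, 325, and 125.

575 = 5^2 × 23
325 = 5^2 × 13
125 = 5^3
LCM(575, 325, 125) = 5^3 × 13 × 23 = 37375.

37375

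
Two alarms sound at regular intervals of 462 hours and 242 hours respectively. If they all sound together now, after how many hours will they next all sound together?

5082 hours

They coincide at every common multiple of the periods; the first is the LCM.
462 = 2 × 3 × 7 × 11
242 = 2 × 11^2
LCM(462, 242) = 2 × 3 × 7 × 11^2 = 5082.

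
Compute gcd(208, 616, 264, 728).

8

208 = 2^4 × 13
616 = 2^3 × 7 × 11
264 = 2^3 × 3 × 11
728 = 2^3 × 7 × 13
gcd(208, 616, 264, 728) = 2^3 = 8.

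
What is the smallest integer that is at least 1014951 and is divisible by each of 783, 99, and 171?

The integer must be a common multiple of 783, 99, and 171, so a multiple of their LCM.
783 = 3^3 × 29
99 = 3^2 × 11
171 = 3^2 × 19
LCM(783, 99, 171) = 3^3 × 11 × 19 × 29 = 163647.
Smallest multiple of 163647 that is ≥ 1014951: ⌈1014951/163647⌉ × 163647 = 7 × 163647 = 1145529.

1145529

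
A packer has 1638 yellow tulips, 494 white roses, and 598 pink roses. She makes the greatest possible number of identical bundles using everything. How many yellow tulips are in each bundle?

63

Number of bundles = gcd(1638, 494, 598).
1638 = 2 × 3^2 × 7 × 13
494 = 2 × 13 × 19
598 = 2 × 13 × 23
gcd(1638, 494, 598) = 2 × 13 = 26.
yellow tulips per bundle = 1638 / 26 = 63.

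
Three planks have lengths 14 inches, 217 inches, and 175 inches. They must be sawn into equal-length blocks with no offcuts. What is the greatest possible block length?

This is the greatest common divisor of 14, 217, and 175.
14 = 2 × 7
217 = 7 × 31
175 = 5^2 × 7
gcd(14, 217, 175) = 7.

7 inches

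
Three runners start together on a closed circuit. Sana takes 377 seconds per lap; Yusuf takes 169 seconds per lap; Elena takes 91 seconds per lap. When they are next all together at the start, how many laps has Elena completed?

377 laps

The first common completion time is the LCM of the periods.
377 = 13 × 29
169 = 13^2
91 = 7 × 13
LCM(377, 169, 91) = 7 × 13^2 × 29 = 34307.
Laps for period 91: 34307 / 91 = 377.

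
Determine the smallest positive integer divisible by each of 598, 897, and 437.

34086

598 = 2 × 13 × 23
897 = 3 × 13 × 23
437 = 19 × 23
LCM(598, 897, 437) = 2 × 3 × 13 × 19 × 23 = 34086.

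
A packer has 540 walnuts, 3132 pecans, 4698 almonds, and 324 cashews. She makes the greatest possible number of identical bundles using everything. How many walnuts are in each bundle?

10

Number of bundles = gcd(540, 3132, 4698, 324).
540 = 2^2 × 3^3 × 5
3132 = 2^2 × 3^3 × 29
4698 = 2 × 3^4 × 29
324 = 2^2 × 3^4
gcd(540, 3132, 4698, 324) = 2 × 3^3 = 54.
walnuts per bundle = 540 / 54 = 10.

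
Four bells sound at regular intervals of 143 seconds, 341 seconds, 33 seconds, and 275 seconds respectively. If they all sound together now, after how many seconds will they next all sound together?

We need the least common multiple of the intervals.
143 = 11 × 13
341 = 11 × 31
33 = 3 × 11
275 = 5^2 × 11
LCM(143, 341, 33, 275) = 3 × 5^2 × 11 × 13 × 31 = 332475.

332475 seconds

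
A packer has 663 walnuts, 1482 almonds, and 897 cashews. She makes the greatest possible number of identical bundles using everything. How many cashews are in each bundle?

23

Number of bundles = gcd(663, 1482, 897).
663 = 3 × 13 × 17
1482 = 2 × 3 × 13 × 19
897 = 3 × 13 × 23
gcd(663, 1482, 897) = 3 × 13 = 39.
cashews per bundle = 897 / 39 = 23.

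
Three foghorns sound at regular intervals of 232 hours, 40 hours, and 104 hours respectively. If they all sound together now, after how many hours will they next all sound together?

We need the least common multiple of the intervals.
232 = 2^3 × 29
40 = 2^3 × 5
104 = 2^3 × 13
LCM(232, 40, 104) = 2^3 × 5 × 13 × 29 = 15080.

15080 hours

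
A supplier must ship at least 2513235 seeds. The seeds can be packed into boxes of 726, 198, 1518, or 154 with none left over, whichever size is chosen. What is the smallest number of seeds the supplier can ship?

2805264

The number of seeds must be a common multiple of 726, 198, 1518, and 154, so a multiple of their LCM.
726 = 2 × 3 × 11^2
198 = 2 × 3^2 × 11
1518 = 2 × 3 × 11 × 23
154 = 2 × 7 × 11
LCM(726, 198, 1518, 154) = 2 × 3^2 × 7 × 11^2 × 23 = 350658.
Smallest multiple of 350658 that is ≥ 2513235: ⌈2513235/350658⌉ × 350658 = 8 × 350658 = 2805264.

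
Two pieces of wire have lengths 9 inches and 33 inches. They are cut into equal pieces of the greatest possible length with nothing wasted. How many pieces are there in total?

Piece length = gcd(9, 33).
9 = 3^2
33 = 3 × 11
gcd(9, 33) = 3.
Total pieces = 9/3 + 33/3 = 3 + 11 = 14.

14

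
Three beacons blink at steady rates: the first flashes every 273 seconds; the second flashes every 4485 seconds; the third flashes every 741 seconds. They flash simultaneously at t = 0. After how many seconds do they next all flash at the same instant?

They coincide at every common multiple of the periods; the first is the LCM.
273 = 3 × 7 × 13
4485 = 3 × 5 × 13 × 23
741 = 3 × 13 × 19
LCM(273, 4485, 741) = 3 × 5 × 7 × 13 × 19 × 23 = 596505.

596505 seconds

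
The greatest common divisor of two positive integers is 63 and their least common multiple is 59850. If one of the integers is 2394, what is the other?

1575

For two integers, gcd × lcm = product, so the other is (63 × 59850) / 2394 = 3770550 / 2394 = 1575.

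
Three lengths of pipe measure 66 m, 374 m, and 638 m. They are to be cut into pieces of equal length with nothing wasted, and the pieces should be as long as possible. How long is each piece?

The greatest length dividing all of 66, 374, and 638 is their gcd.
66 = 2 × 3 × 11
374 = 2 × 11 × 17
638 = 2 × 11 × 29
gcd(66, 374, 638) = 2 × 11 = 22.

22 m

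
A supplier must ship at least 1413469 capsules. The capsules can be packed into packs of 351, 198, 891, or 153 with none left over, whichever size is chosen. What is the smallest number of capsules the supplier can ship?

1575288

The number of capsules must be a common multiple of 351, 198, 891, and 153, so a multiple of their LCM.
351 = 3^3 × 13
198 = 2 × 3^2 × 11
891 = 3^4 × 11
153 = 3^2 × 17
LCM(351, 198, 891, 153) = 2 × 3^4 × 11 × 13 × 17 = 393822.
Smallest multiple of 393822 that is ≥ 1413469: ⌈1413469/393822⌉ × 393822 = 4 × 393822 = 1575288.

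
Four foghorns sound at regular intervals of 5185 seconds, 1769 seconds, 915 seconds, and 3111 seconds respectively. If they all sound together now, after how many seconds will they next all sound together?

They coincide at every common multiple of the periods; the first is the LCM.
5185 = 5 × 17 × 61
1769 = 29 × 61
915 = 3 × 5 × 61
3111 = 3 × 17 × 61
LCM(5185, 1769, 915, 3111) = 3 × 5 × 17 × 29 × 61 = 451095.

451095 seconds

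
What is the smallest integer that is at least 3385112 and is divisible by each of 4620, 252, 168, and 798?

3686760

The integer must be a common multiple of 4620, 252, 168, and 798, so a multiple of their LCM.
4620 = 2^2 × 3 × 5 × 7 × 11
252 = 2^2 × 3^2 × 7
168 = 2^3 × 3 × 7
798 = 2 × 3 × 7 × 19
LCM(4620, 252, 168, 798) = 2^3 × 3^2 × 5 × 7 × 11 × 19 = 526680.
Smallest multiple of 526680 that is ≥ 3385112: ⌈3385112/526680⌉ × 526680 = 7 × 526680 = 3686760.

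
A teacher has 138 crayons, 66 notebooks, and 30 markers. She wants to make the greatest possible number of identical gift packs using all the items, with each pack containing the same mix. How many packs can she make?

The pack count must divide each quantity, so the greatest is gcd(138, 66, 30).
138 = 2 × 3 × 23
66 = 2 × 3 × 11
30 = 2 × 3 × 5
gcd(138, 66, 30) = 2 × 3 = 6.

6 packs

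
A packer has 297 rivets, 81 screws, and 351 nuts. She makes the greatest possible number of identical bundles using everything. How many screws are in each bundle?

Number of bundles = gcd(297, 81, 351).
297 = 3^3 × 11
81 = 3^4
351 = 3^3 × 13
gcd(297, 81, 351) = 3^3 = 27.
screws per bundle = 81 / 27 = 3.

3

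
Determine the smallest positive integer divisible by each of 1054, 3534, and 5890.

300390

1054 = 2 × 17 × 31
3534 = 2 × 3 × 19 × 31
5890 = 2 × 5 × 19 × 31
LCM(1054, 3534, 5890) = 2 × 3 × 5 × 17 × 19 × 31 = 300390.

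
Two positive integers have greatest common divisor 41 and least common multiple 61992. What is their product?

For any two positive integers, gcd × lcm = product = 41 × 61992 = 2541672.

2541672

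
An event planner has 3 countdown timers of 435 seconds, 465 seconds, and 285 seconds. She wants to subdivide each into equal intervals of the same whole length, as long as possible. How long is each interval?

15 seconds

The interval must divide each timer length; the longest such is the gcd.
435 = 3 × 5 × 29
465 = 3 × 5 × 31
285 = 3 × 5 × 19
gcd(435, 465, 285) = 3 × 5 = 15.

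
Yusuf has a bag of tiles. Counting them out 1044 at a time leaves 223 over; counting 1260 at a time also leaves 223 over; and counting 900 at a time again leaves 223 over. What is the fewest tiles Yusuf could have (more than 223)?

N − 223 must be a common multiple of 1044, 1260, and 900.
1044 = 2^2 × 3^2 × 29
1260 = 2^2 × 3^2 × 5 × 7
900 = 2^2 × 3^2 × 5^2
LCM(1044, 1260, 900) = 2^2 × 3^2 × 5^2 × 7 × 29 = 182700.
Smallest N > 223 is LCM + 223 = 182700 + 223 = 182923.

182923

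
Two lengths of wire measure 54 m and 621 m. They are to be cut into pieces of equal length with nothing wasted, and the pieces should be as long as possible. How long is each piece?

27 m

The greatest length dividing all of 54 and 621 is their gcd.
54 = 2 × 3^3
621 = 3^3 × 23
gcd(54, 621) = 3^3 = 27.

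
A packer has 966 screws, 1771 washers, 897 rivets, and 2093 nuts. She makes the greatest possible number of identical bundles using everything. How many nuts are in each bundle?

Number of bundles = gcd(966, 1771, 897, 2093).
966 = 2 × 3 × 7 × 23
1771 = 7 × 11 × 23
897 = 3 × 13 × 23
2093 = 7 × 13 × 23
gcd(966, 1771, 897, 2093) = 23.
nuts per bundle = 2093 / 23 = 91.

91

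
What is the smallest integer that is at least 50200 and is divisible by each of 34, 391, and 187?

51612

The integer must be a common multiple of 34, 391, and 187, so a multiple of their LCM.
34 = 2 × 17
391 = 17 × 23
187 = 11 × 17
LCM(34, 391, 187) = 2 × 11 × 17 × 23 = 8602.
Smallest multiple of 8602 that is ≥ 50200: ⌈50200/8602⌉ × 8602 = 6 × 8602 = 51612.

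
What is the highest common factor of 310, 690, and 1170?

310 = 2 × 5 × 31
690 = 2 × 3 × 5 × 23
1170 = 2 × 3^2 × 5 × 13
gcd(310, 690, 1170) = 2 × 5 = 10.

10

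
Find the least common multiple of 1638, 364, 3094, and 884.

55692

1638 = 2 × 3^2 × 7 × 13
364 = 2^2 × 7 × 13
3094 = 2 × 7 × 13 × 17
884 = 2^2 × 13 × 17
LCM(1638, 364, 3094, 884) = 2^2 × 3^2 × 7 × 13 × 17 = 55692.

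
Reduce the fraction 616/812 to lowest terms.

616 = 2^3 × 7 × 11
812 = 2^2 × 7 × 29
gcd(616, 812) = 2^2 × 7 = 28.
Divide numerator and denominator by 28: 616/812 = 22/29.

22/29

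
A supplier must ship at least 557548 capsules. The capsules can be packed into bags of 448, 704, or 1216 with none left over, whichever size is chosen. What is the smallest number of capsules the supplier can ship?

561792

The number of capsules must be a common multiple of 448, 704, and 1216, so a multiple of their LCM.
448 = 2^6 × 7
704 = 2^6 × 11
1216 = 2^6 × 19
LCM(448, 704, 1216) = 2^6 × 7 × 11 × 19 = 93632.
Smallest multiple of 93632 that is ≥ 557548: ⌈557548/93632⌉ × 93632 = 6 × 93632 = 561792.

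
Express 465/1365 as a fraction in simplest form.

465 = 3 × 5 × 31
1365 = 3 × 5 × 7 × 13
gcd(465, 1365) = 3 × 5 = 15.
Divide numerator and denominator by 15: 465/1365 = 31/91.

31/91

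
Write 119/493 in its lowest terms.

7/29

119 = 7 × 17
493 = 17 × 29
gcd(119, 493) = 17.
Divide numerator and denominator by 17: 119/493 = 7/29.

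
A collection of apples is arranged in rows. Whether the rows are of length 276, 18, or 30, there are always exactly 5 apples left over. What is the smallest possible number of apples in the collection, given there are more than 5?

4145

N − 5 must be a common multiple of 276, 18, and 30.
276 = 2^2 × 3 × 23
18 = 2 × 3^2
30 = 2 × 3 × 5
LCM(276, 18, 30) = 2^2 × 3^2 × 5 × 23 = 4140.
Smallest N > 5 is LCM + 5 = 4140 + 5 = 4145.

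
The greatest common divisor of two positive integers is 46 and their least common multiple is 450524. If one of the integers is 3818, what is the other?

5428

For two integers, gcd × lcm = product, so the other is (46 × 450524) / 3818 = 20724104 / 3818 = 5428.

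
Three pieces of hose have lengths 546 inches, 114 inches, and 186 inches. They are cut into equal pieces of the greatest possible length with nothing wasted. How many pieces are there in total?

Piece length = gcd(546, 114, 186).
546 = 2 × 3 × 7 × 13
114 = 2 × 3 × 19
186 = 2 × 3 × 31
gcd(546, 114, 186) = 2 × 3 = 6.
Total pieces = 546/6 + 114/6 + 186/6 = 91 + 19 + 31 = 141.

141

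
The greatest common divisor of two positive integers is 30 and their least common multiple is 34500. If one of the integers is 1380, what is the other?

750

For two integers, gcd × lcm = product, so the other is (30 × 34500) / 1380 = 1035000 / 1380 = 750.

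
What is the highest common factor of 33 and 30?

33 = 3 × 11
30 = 2 × 3 × 5
gcd(33, 30) = 3.

3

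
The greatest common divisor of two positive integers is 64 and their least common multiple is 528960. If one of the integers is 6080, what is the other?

For two integers, gcd × lcm = product, so the other is (64 × 528960) / 6080 = 33853440 / 6080 = 5568.

5568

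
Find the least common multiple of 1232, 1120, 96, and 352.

36960

1232 = 2^4 × 7 × 11
1120 = 2^5 × 5 × 7
96 = 2^5 × 3
352 = 2^5 × 11
LCM(1232, 1120, 96, 352) = 2^5 × 3 × 5 × 7 × 11 = 36960.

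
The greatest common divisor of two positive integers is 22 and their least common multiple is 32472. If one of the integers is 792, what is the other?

For two integers, gcd × lcm = product, so the other is (22 × 32472) / 792 = 714384 / 792 = 902.

902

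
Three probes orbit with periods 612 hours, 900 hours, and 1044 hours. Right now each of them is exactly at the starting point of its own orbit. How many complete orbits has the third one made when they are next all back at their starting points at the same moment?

The first common completion time is the LCM of the periods.
612 = 2^2 × 3^2 × 17
900 = 2^2 × 3^2 × 5^2
1044 = 2^2 × 3^2 × 29
LCM(612, 900, 1044) = 2^2 × 3^2 × 5^2 × 17 × 29 = 443700.
Orbits for period 1044: 443700 / 1044 = 425.

425 orbits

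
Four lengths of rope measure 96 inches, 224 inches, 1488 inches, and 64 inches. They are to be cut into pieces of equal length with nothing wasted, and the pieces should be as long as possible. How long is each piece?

16 inches

The greatest length dividing all of 96, 224, 1488, and 64 is their gcd.
96 = 2^5 × 3
224 = 2^5 × 7
1488 = 2^4 × 3 × 31
64 = 2^6
gcd(96, 224, 1488, 64) = 2^4 = 16.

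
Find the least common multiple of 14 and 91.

14 = 2 × 7
91 = 7 × 13
LCM(14, 91) = 2 × 7 × 13 = 182.

182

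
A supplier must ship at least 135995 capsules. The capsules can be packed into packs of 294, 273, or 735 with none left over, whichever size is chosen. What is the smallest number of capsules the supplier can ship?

The number of capsules must be a common multiple of 294, 273, and 735, so a multiple of their LCM.
294 = 2 × 3 × 7^2
273 = 3 × 7 × 13
735 = 3 × 5 × 7^2
LCM(294, 273, 735) = 2 × 3 × 5 × 7^2 × 13 = 19110.
Smallest multiple of 19110 that is ≥ 135995: ⌈135995/19110⌉ × 19110 = 8 × 19110 = 152880.

152880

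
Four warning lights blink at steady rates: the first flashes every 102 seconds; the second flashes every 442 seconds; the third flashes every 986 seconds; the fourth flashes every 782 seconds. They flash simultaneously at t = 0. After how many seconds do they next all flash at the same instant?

884442 seconds

We need the least common multiple of the intervals.
102 = 2 × 3 × 17
442 = 2 × 13 × 17
986 = 2 × 17 × 29
782 = 2 × 17 × 23
LCM(102, 442, 986, 782) = 2 × 3 × 13 × 17 × 23 × 29 = 884442.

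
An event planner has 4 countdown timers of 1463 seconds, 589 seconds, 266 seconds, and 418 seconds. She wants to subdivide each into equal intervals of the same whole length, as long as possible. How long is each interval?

The interval must divide each timer length; the longest such is the gcd.
1463 = 7 × 11 × 19
589 = 19 × 31
266 = 2 × 7 × 19
418 = 2 × 11 × 19
gcd(1463, 589, 266, 418) = 19.

19 seconds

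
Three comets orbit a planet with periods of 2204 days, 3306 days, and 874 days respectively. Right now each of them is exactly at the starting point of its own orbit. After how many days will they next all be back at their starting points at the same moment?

152076 days

We need the least common multiple of the intervals.
2204 = 2^2 × 19 × 29
3306 = 2 × 3 × 19 × 29
874 = 2 × 19 × 23
LCM(2204, 3306, 874) = 2^2 × 3 × 19 × 23 × 29 = 152076.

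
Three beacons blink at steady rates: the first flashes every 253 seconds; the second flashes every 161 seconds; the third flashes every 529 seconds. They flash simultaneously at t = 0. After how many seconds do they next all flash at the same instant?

40733 seconds

They coincide at every common multiple of the periods; the first is the LCM.
253 = 11 × 23
161 = 7 × 23
529 = 23^2
LCM(253, 161, 529) = 7 × 11 × 23^2 = 40733.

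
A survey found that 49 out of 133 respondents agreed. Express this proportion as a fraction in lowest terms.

7/19

49 = 7^2
133 = 7 × 19
gcd(49, 133) = 7.
Divide numerator and denominator by 7: 49/133 = 7/19.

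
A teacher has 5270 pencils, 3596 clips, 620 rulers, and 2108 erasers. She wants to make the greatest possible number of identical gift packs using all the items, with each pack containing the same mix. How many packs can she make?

The pack count must divide each quantity, so the greatest is gcd(5270, 3596, 620, 2108).
5270 = 2 × 5 × 17 × 31
3596 = 2^2 × 29 × 31
620 = 2^2 × 5 × 31
2108 = 2^2 × 17 × 31
gcd(5270, 3596, 620, 2108) = 2 × 31 = 62.

62 packs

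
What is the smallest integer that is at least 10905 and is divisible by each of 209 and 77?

The integer must be a common multiple of 209 and 77, so a multiple of their LCM.
209 = 11 × 19
77 = 7 × 11
LCM(209, 77) = 7 × 11 × 19 = 1463.
Smallest multiple of 1463 that is ≥ 10905: ⌈10905/1463⌉ × 1463 = 8 × 1463 = 11704.

11704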